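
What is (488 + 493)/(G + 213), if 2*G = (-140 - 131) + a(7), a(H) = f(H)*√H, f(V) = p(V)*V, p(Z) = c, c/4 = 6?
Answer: -304110/173543 + 329616*√7/173543 ≈ 3.2728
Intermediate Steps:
c = 24 (c = 4*6 = 24)
p(Z) = 24
f(V) = 24*V
a(H) = 24*H^(3/2) (a(H) = (24*H)*√H = 24*H^(3/2))
G = -271/2 + 84*√7 (G = ((-140 - 131) + 24*7^(3/2))/2 = (-271 + 24*(7*√7))/2 = (-271 + 168*√7)/2 = -271/2 + 84*√7 ≈ 86.743)
(488 + 493)/(G + 213) = (488 + 493)/((-271/2 + 84*√7) + 213) = 981/(155/2 + 84*√7)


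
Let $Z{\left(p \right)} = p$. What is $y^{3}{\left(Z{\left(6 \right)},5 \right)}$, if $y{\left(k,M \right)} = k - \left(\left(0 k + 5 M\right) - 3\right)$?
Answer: $-4096$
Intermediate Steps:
$y{\left(k,M \right)} = 3 + k - 5 M$ ($y{\left(k,M \right)} = k - \left(\left(0 + 5 M\right) - 3\right) = k - \left(5 M - 3\right) = k - \left(-3 + 5 M\right) = 3 + k - 5 M$)
$y^{3}{\left(Z{\left(6 \right)},5 \right)} = \left(3 + 6 - 25\right)^{3} = \left(-16\right)^{3} = -4096$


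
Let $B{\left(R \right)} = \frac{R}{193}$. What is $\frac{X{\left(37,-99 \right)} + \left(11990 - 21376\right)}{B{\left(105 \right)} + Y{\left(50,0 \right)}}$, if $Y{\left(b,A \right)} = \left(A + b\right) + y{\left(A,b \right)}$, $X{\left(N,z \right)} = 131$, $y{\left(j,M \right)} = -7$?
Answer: $- \frac{1786215}{8404} \approx -212.54$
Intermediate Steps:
$Y{\left(b,A \right)} = -7 + A + b$ ($Y{\left(b,A \right)} = \left(A + b\right) - 7 = -7 + A + b$)
$B{\left(R \right)} = \frac{R}{193}$ ($B{\left(R \right)} = R \frac{1}{193} = \frac{R}{193}$)
$\frac{X{\left(37,-99 \right)} + \left(11990 - 21376\right)}{B{\left(105 \right)} + Y{\left(50,0 \right)}} = \frac{131 + \left(11990 - 21376\right)}{\frac{1}{193} \cdot 105 + \left(-7 + 0 + 50\right)} = \frac{131 + \left(11990 - 21376\right)}{\frac{105}{193} + 43} = \frac{131 - 9386}{\frac{8404}{193}} = \left(-9255\right) \frac{193}{8404} = - \frac{1786215}{8404}$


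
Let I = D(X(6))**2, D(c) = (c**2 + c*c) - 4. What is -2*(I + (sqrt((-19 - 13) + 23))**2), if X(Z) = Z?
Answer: -9230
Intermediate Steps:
D(c) = -4 + 2*c**2 (D(c) = (c**2 + c**2) - 4 = 2*c**2 - 4 = -4 + 2*c**2)
I = 4624 (I = (-4 + 2*6**2)**2 = (-4 + 2*36)**2 = (-4 + 72)**2 = 68**2 = 4624)
-2*(I + (sqrt((-19 - 13) + 23))**2) = -2*(4624 + (sqrt((-19 - 13) + 23))**2) = -2*(4624 + (sqrt(-32 + 23))**2) = -2*(4624 + (sqrt(-9))**2) = -2*(4624 + (3*I)**2) = -2*(4624 - 9) = -2*4615 = -9230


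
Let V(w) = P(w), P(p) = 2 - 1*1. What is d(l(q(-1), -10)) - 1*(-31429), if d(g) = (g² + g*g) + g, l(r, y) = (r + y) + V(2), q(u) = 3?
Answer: 31495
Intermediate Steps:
P(p) = 1 (P(p) = 2 - 1 = 1)
V(w) = 1
l(r, y) = 1 + r + y (l(r, y) = (r + y) + 1 = 1 + r + y)
d(g) = g + 2*g² (d(g) = (g² + g²) + g = 2*g² + g = g + 2*g²)
d(l(q(-1), -10)) - 1*(-31429) = (1 + 3 - 10)*(1 + 2*(1 + 3 - 10)) - 1*(-31429) = -6*(1 + 2*(-6)) + 31429 = -6*(1 - 12) + 31429 = -6*(-11) + 31429 = 66 + 31429 = 31495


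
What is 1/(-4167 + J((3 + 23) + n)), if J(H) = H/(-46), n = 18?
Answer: -23/95863 ≈ -0.00023993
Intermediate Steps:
J(H) = -H/46 (J(H) = H*(-1/46) = -H/46)
1/(-4167 + J((3 + 23) + n)) = 1/(-4167 - ((3 + 23) + 18)/46) = 1/(-4167 - (26 + 18)/46) = 1/(-4167 - 1/46*44) = 1/(-4167 - 22/23) = 1/(-95863/23) = -23/95863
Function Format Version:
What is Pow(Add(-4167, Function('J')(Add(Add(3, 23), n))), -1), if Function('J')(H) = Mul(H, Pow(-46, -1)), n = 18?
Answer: Rational(-23, 95863) ≈ -0.00023993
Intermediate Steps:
Function('J')(H) = Mul(Rational(-1, 46), H) (Function('J')(H) = Mul(H, Rational(-1, 46)) = Mul(Rational(-1, 46), H))
Pow(Add(-4167, Function('J')(Add(Add(3, 23), n))), -1) = Pow(Add(-4167, Mul(Rational(-1, 46), Add(Add(3, 23), 18))), -1) = Pow(Add(-4167, Mul(Rational(-1, 46), Add(26, 18))), -1) = Pow(Add(-4167, Mul(Rational(-1, 46), 44)), -1) = Pow(Add(-4167, Rational(-22, 23)), -1) = Pow(Rational(-95863, 23), -1) = Rational(-23, 95863)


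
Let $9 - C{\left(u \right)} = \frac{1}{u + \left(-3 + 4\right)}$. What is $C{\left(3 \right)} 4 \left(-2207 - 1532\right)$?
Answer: $-130865$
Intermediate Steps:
$C{\left(u \right)} = 9 - \frac{1}{1 + u}$ ($C{\left(u \right)} = 9 - \frac{1}{u + \left(-3 + 4\right)} = 9 - \frac{1}{u + 1} = 9 - \frac{1}{1 + u}$)
$C{\left(3 \right)} 4 \left(-2207 - 1532\right) = \frac{8 + 9 \cdot 3}{1 + 3} \cdot 4 \left(-2207 - 1532\right) = \frac{8 + 27}{4} \cdot 4 \left(-3739\right) = \frac{1}{4} \cdot 35 \cdot 4 \left(-3739\right) = \frac{35}{4} \cdot 4 \left(-3739\right) = 35 \left(-3739\right) = -130865$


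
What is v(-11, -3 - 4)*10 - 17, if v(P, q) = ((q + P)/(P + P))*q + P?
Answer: -2027/11 ≈ -184.27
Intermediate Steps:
v(P, q) = P + q*(P + q)/(2*P) (v(P, q) = ((P + q)/((2*P)))*q + P = ((P + q)*(1/(2*P)))*q + P = ((P + q)/(2*P))*q + P = q*(P + q)/(2*P) + P = P + q*(P + q)/(2*P))
v(-11, -3 - 4)*10 - 17 = (-11 + (-3 - 4)/2 + (1/2)*(-3 - 4)**2/(-11))*10 - 17 = (-11 + (1/2)*(-7) + (1/2)*(-1/11)*(-7)**2)*10 - 17 = (-11 - 7/2 + (1/2)*(-1/11)*49)*10 - 17 = (-11 - 7/2 - 49/22)*10 - 17 = -184/11*10 - 17 = -1840/11 - 17 = -2027/11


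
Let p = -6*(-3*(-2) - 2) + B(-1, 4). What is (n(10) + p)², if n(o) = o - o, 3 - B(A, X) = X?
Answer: 625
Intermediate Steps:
B(A, X) = 3 - X
n(o) = 0
p = -25 (p = -6*(-3*(-2) - 2) + (3 - 1*4) = -6*(6 - 2) + (3 - 4) = -6*4 - 1 = -24 - 1 = -25)
(n(10) + p)² = (0 - 25)² = (-25)² = 625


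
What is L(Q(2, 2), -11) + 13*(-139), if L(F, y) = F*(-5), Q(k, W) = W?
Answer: -1817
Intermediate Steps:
L(F, y) = -5*F
L(Q(2, 2), -11) + 13*(-139) = -5*2 + 13*(-139) = -10 - 1807 = -1817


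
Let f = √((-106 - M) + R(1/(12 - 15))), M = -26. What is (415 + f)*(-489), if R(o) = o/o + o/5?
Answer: -202935 - 163*I*√17790/5 ≈ -2.0294e+5 - 4348.2*I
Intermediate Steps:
R(o) = 1 + o/5 (R(o) = 1 + o*(⅕) = 1 + o/5)
f = I*√17790/15 (f = √((-106 - 1*(-26)) + (1 + 1/(5*(12 - 15)))) = √((-106 + 26) + (1 + (⅕)/(-3))) = √(-80 + (1 + (⅕)*(-⅓))) = √(-80 + (1 - 1/15)) = √(-80 + 14/15) = √(-1186/15) = I*√17790/15 ≈ 8.8919*I)
(415 + f)*(-489) = (415 + I*√17790/15)*(-489) = -202935 - 163*I*√17790/5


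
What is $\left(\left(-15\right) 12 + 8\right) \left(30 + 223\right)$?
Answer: $-43516$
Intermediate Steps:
$\left(\left(-15\right) 12 + 8\right) \left(30 + 223\right) = \left(-180 + 8\right) 253 = \left(-172\right) 253 = -43516$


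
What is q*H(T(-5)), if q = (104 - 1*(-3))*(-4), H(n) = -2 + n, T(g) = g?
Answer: 2996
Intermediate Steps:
q = -428 (q = (104 + 3)*(-4) = 107*(-4) = -428)
q*H(T(-5)) = -428*(-2 - 5) = -428*(-7) = 2996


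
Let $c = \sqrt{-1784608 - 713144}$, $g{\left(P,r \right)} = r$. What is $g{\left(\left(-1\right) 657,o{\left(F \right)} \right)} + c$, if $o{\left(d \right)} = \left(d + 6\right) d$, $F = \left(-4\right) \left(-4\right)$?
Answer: $352 + 6 i \sqrt{69382} \approx 352.0 + 1580.4 i$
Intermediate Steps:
$F = 16$
$o{\left(d \right)} = d \left(6 + d\right)$ ($o{\left(d \right)} = \left(6 + d\right) d = d \left(6 + d\right)$)
$c = 6 i \sqrt{69382}$ ($c = \sqrt{-2497752} = 6 i \sqrt{69382} \approx 1580.4 i$)
$g{\left(\left(-1\right) 657,o{\left(F \right)} \right)} + c = 16 \left(6 + 16\right) + 6 i \sqrt{69382} = 16 \cdot 22 + 6 i \sqrt{69382} = 352 + 6 i \sqrt{69382}$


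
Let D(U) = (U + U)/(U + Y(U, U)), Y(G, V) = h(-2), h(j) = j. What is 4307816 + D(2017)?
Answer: 8680253274/2015 ≈ 4.3078e+6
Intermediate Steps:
Y(G, V) = -2
D(U) = 2*U/(-2 + U) (D(U) = (U + U)/(U - 2) = (2*U)/(-2 + U) = 2*U/(-2 + U))
4307816 + D(2017) = 4307816 + 2*2017/(-2 + 2017) = 4307816 + 2*2017/2015 = 4307816 + 2*2017*(1/2015) = 4307816 + 4034/2015 = 8680253274/2015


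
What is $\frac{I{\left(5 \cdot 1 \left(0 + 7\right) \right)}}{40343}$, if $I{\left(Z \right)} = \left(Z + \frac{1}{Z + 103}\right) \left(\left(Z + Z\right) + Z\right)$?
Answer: $\frac{169085}{1855778} \approx 0.091113$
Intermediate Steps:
$I{\left(Z \right)} = 3 Z \left(Z + \frac{1}{103 + Z}\right)$ ($I{\left(Z \right)} = \left(Z + \frac{1}{103 + Z}\right) \left(2 Z + Z\right) = \left(Z + \frac{1}{103 + Z}\right) 3 Z = 3 Z \left(Z + \frac{1}{103 + Z}\right)$)
$\frac{I{\left(5 \cdot 1 \left(0 + 7\right) \right)}}{40343} = \frac{3 \cdot 5 \cdot 1 \left(0 + 7\right) \frac{1}{103 + 5 \cdot 1 \left(0 + 7\right)} \left(1 + \left(5 \cdot 1 \left(0 + 7\right)\right)^{2} + 103 \cdot 5 \cdot 1 \left(0 + 7\right)\right)}{40343} = \frac{3 \cdot 5 \cdot 7 \left(1 + \left(5 \cdot 7\right)^{2} + 103 \cdot 5 \cdot 7\right)}{103 + 5 \cdot 7} \cdot \frac{1}{40343} = 3 \cdot 35 \frac{1}{103 + 35} \left(1 + 35^{2} + 103 \cdot 35\right) \frac{1}{40343} = 3 \cdot 35 \cdot \frac{1}{138} \left(1 + 1225 + 3605\right) \frac{1}{40343} = 3 \cdot 35 \cdot \frac{1}{138} \cdot 4831 \cdot \frac{1}{40343} = \frac{169085}{46} \cdot \frac{1}{40343} = \frac{169085}{1855778}$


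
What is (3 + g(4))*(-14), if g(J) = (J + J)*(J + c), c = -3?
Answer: -154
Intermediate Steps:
g(J) = 2*J*(-3 + J) (g(J) = (J + J)*(J - 3) = (2*J)*(-3 + J) = 2*J*(-3 + J))
(3 + g(4))*(-14) = (3 + 2*4*(-3 + 4))*(-14) = (3 + 2*4*1)*(-14) = (3 + 8)*(-14) = 11*(-14) = -154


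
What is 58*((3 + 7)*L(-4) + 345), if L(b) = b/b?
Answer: 20590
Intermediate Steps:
L(b) = 1
58*((3 + 7)*L(-4) + 345) = 58*((3 + 7)*1 + 345) = 58*(10*1 + 345) = 58*(10 + 345) = 58*355 = 20590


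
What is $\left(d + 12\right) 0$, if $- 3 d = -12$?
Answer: $0$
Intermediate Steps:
$d = 4$ ($d = \left(- \frac{1}{3}\right) \left(-12\right) = 4$)
$\left(d + 12\right) 0 = \left(4 + 12\right) 0 = 16 \cdot 0 = 0$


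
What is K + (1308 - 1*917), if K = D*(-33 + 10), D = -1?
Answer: 414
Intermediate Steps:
K = 23 (K = -(-33 + 10) = -1*(-23) = 23)
K + (1308 - 1*917) = 23 + (1308 - 1*917) = 23 + (1308 - 917) = 23 + 391 = 414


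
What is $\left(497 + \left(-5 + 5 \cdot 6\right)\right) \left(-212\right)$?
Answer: $-110664$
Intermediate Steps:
$\left(497 + \left(-5 + 5 \cdot 6\right)\right) \left(-212\right) = \left(497 + \left(-5 + 30\right)\right) \left(-212\right) = \left(497 + 25\right) \left(-212\right) = 522 \left(-212\right) = -110664$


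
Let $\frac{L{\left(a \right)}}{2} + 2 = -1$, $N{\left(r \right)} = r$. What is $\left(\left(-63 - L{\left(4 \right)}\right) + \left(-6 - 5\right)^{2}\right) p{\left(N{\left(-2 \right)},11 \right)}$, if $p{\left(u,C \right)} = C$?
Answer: $704$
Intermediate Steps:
$L{\left(a \right)} = -6$ ($L{\left(a \right)} = -4 + 2 \left(-1\right) = -4 - 2 = -6$)
$\left(\left(-63 - L{\left(4 \right)}\right) + \left(-6 - 5\right)^{2}\right) p{\left(N{\left(-2 \right)},11 \right)} = \left(\left(-63 - -6\right) + \left(-6 - 5\right)^{2}\right) 11 = \left(\left(-63 + 6\right) + \left(-11\right)^{2}\right) 11 = \left(-57 + 121\right) 11 = 64 \cdot 11 = 704$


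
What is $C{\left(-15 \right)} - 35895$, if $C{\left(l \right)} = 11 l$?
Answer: $-36060$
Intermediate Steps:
$C{\left(-15 \right)} - 35895 = 11 \left(-15\right) - 35895 = -165 - 35895 = -36060$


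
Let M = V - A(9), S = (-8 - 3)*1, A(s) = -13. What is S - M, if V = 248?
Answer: -272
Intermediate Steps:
S = -11 (S = -11*1 = -11)
M = 261 (M = 248 - 1*(-13) = 248 + 13 = 261)
S - M = -11 - 1*261 = -11 - 261 = -272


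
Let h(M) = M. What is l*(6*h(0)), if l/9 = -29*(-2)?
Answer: 0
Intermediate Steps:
l = 522 (l = 9*(-29*(-2)) = 9*58 = 522)
l*(6*h(0)) = 522*(6*0) = 522*0 = 0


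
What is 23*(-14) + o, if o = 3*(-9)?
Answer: -349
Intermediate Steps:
o = -27
23*(-14) + o = 23*(-14) - 27 = -322 - 27 = -349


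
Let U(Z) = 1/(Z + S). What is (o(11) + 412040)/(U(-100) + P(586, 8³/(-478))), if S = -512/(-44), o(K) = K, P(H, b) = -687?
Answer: -400513572/667775 ≈ -599.77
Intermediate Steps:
S = 128/11 (S = -512*(-1/44) = 128/11 ≈ 11.636)
U(Z) = 1/(128/11 + Z) (U(Z) = 1/(Z + 128/11) = 1/(128/11 + Z))
(o(11) + 412040)/(U(-100) + P(586, 8³/(-478))) = (11 + 412040)/(11/(128 + 11*(-100)) - 687) = 412051/(11/(128 - 1100) - 687) = 412051/(11/(-972) - 687) = 412051/(11*(-1/972) - 687) = 412051/(-11/972 - 687) = 412051/(-667775/972) = 412051*(-972/667775) = -400513572/667775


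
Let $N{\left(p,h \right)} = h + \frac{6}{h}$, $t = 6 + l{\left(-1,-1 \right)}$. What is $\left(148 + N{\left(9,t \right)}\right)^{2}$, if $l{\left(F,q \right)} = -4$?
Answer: $23409$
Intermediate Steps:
$t = 2$ ($t = 6 - 4 = 2$)
$\left(148 + N{\left(9,t \right)}\right)^{2} = \left(148 + \left(2 + \frac{6}{2}\right)\right)^{2} = \left(148 + \left(2 + 6 \cdot \frac{1}{2}\right)\right)^{2} = \left(148 + \left(2 + 3\right)\right)^{2} = \left(148 + 5\right)^{2} = 153^{2} = 23409$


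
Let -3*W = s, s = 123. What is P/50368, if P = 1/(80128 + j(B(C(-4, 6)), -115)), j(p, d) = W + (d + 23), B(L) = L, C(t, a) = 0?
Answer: 1/4029188160 ≈ 2.4819e-10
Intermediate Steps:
W = -41 (W = -1/3*123 = -41)
j(p, d) = -18 + d (j(p, d) = -41 + (d + 23) = -41 + (23 + d) = -18 + d)
P = 1/79995 (P = 1/(80128 + (-18 - 115)) = 1/(80128 - 133) = 1/79995 ≈ 1.2501e-5)
P/50368 = (1/79995)/50368 = (1/79995)*(1/50368) = 1/4029188160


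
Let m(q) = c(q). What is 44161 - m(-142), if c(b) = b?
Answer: 44303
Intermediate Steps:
m(q) = q
44161 - m(-142) = 44161 - 1*(-142) = 44161 + 142 = 44303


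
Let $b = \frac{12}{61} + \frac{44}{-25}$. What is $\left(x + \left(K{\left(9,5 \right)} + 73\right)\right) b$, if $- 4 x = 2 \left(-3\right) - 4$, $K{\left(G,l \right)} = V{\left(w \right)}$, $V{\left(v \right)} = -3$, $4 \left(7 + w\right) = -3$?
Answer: $- \frac{34568}{305} \approx -113.34$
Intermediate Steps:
$w = - \frac{31}{4}$ ($w = -7 + \frac{1}{4} \left(-3\right) = -7 - \frac{3}{4} = - \frac{31}{4} \approx -7.75$)
$K{\left(G,l \right)} = -3$
$x = \frac{5}{2}$ ($x = - \frac{2 \left(-3\right) - 4}{4} = - \frac{-6 - 4}{4} = \left(- \frac{1}{4}\right) \left(-10\right) = \frac{5}{2} \approx 2.5$)
$b = - \frac{2384}{1525}$ ($b = 12 \cdot \frac{1}{61} + 44 \left(- \frac{1}{25}\right) = \frac{12}{61} - \frac{44}{25} = - \frac{2384}{1525} \approx -1.5633$)
$\left(x + \left(K{\left(9,5 \right)} + 73\right)\right) b = \left(\frac{5}{2} + \left(-3 + 73\right)\right) \left(- \frac{2384}{1525}\right) = \left(\frac{5}{2} + 70\right) \left(- \frac{2384}{1525}\right) = \frac{145}{2} \left(- \frac{2384}{1525}\right) = - \frac{34568}{305}$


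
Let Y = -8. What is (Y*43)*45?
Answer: -15480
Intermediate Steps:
(Y*43)*45 = -8*43*45 = -344*45 = -15480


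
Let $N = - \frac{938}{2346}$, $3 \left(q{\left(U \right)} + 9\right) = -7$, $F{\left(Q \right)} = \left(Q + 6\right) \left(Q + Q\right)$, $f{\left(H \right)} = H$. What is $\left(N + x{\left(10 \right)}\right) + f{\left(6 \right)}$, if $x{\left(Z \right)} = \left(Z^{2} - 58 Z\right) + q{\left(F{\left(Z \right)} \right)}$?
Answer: $- \frac{569765}{1173} \approx -485.73$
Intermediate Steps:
$F{\left(Q \right)} = 2 Q \left(6 + Q\right)$ ($F{\left(Q \right)} = \left(6 + Q\right) 2 Q = 2 Q \left(6 + Q\right)$)
$q{\left(U \right)} = - \frac{34}{3}$ ($q{\left(U \right)} = -9 + \frac{1}{3} \left(-7\right) = -9 - \frac{7}{3} = - \frac{34}{3}$)
$N = - \frac{469}{1173}$ ($N = \left(-938\right) \frac{1}{2346} = - \frac{469}{1173} \approx -0.39983$)
$x{\left(Z \right)} = - \frac{34}{3} + Z^{2} - 58 Z$ ($x{\left(Z \right)} = \left(Z^{2} - 58 Z\right) - \frac{34}{3} = - \frac{34}{3} + Z^{2} - 58 Z$)
$\left(N + x{\left(10 \right)}\right) + f{\left(6 \right)} = \left(- \frac{469}{1173} - \left(\frac{1774}{3} - 100\right)\right) + 6 = \left(- \frac{469}{1173} - \frac{1474}{3}\right) + 6 = - \frac{576803}{1173} + 6 = - \frac{569765}{1173}$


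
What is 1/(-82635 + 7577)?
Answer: -1/75058 ≈ -1.3323e-5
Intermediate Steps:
1/(-82635 + 7577) = 1/(-75058) = -1/75058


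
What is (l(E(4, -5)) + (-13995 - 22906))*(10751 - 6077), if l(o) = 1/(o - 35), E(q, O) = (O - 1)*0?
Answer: -6036639264/35 ≈ -1.7248e+8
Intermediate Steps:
E(q, O) = 0 (E(q, O) = (-1 + O)*0 = 0)
l(o) = 1/(-35 + o)
(l(E(4, -5)) + (-13995 - 22906))*(10751 - 6077) = (1/(-35 + 0) + (-13995 - 22906))*(10751 - 6077) = (1/(-35) - 36901)*4674 = (-1/35 - 36901)*4674 = -1291536/35*4674 = -6036639264/35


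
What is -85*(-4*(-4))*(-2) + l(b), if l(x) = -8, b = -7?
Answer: 2712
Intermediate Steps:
-85*(-4*(-4))*(-2) + l(b) = -85*(-4*(-4))*(-2) - 8 = -1360*(-2) - 8 = -85*(-32) - 8 = 2720 - 8 = 2712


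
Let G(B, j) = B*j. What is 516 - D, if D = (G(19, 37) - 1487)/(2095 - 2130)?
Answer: 2468/5 ≈ 493.60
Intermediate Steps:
D = 112/5 (D = (19*37 - 1487)/(2095 - 2130) = (703 - 1487)/(-35) = -784*(-1/35) = 112/5 ≈ 22.400)
516 - D = 516 - 1*112/5 = 516 - 112/5 = 2468/5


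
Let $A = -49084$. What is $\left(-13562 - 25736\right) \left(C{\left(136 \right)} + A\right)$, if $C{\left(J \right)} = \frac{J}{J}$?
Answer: $1928863734$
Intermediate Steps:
$C{\left(J \right)} = 1$
$\left(-13562 - 25736\right) \left(C{\left(136 \right)} + A\right) = \left(-13562 - 25736\right) \left(1 - 49084\right) = \left(-39298\right) \left(-49083\right) = 1928863734$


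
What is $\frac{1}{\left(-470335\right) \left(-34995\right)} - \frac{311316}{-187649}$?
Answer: $\frac{5124066266233349}{3088584945062925} \approx 1.659$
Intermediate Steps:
$\frac{1}{\left(-470335\right) \left(-34995\right)} - \frac{311316}{-187649} = \left(- \frac{1}{470335}\right) \left(- \frac{1}{34995}\right) - - \frac{311316}{187649} = \frac{1}{16459373325} + \frac{311316}{187649} = \frac{5124066266233349}{3088584945062925}$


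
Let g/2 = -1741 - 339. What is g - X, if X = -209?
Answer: -3951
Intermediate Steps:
g = -4160 (g = 2*(-1741 - 339) = 2*(-2080) = -4160)
g - X = -4160 - 1*(-209) = -4160 + 209 = -3951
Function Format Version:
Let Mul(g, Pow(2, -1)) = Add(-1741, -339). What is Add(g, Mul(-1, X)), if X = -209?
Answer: -3951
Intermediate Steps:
g = -4160 (g = Mul(2, Add(-1741, -339)) = Mul(2, -2080) = -4160)
Add(g, Mul(-1, X)) = Add(-4160, Mul(-1, -209)) = Add(-4160, 209) = -3951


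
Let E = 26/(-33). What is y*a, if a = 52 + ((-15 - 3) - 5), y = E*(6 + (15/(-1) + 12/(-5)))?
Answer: 14326/55 ≈ 260.47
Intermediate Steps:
E = -26/33 (E = 26*(-1/33) = -26/33 ≈ -0.78788)
y = 494/55 (y = -26*(6 + (15/(-1) + 12/(-5)))/33 = -26*(6 + (15*(-1) + 12*(-⅕)))/33 = -26*(6 + (-15 - 12/5))/33 = -26*(6 - 87/5)/33 = -26/33*(-57/5) = 494/55 ≈ 8.9818)
a = 29 (a = 52 + (-18 - 5) = 52 - 23 = 29)
y*a = (494/55)*29 = 14326/55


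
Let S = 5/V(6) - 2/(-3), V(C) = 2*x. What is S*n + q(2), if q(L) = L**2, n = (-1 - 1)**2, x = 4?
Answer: 55/6 ≈ 9.1667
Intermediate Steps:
n = 4 (n = (-2)**2 = 4)
V(C) = 8 (V(C) = 2*4 = 8)
S = 31/24 (S = 5/8 - 2/(-3) = 5*(1/8) - 2*(-1/3) = 5/8 + 2/3 = 31/24 ≈ 1.2917)
S*n + q(2) = (31/24)*4 + 2**2 = 31/6 + 4 = 55/6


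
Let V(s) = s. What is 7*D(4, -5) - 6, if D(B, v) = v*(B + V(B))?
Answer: -286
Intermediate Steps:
D(B, v) = 2*B*v (D(B, v) = v*(B + B) = v*(2*B) = 2*B*v)
7*D(4, -5) - 6 = 7*(2*4*(-5)) - 6 = 7*(-40) - 6 = -280 - 6 = -286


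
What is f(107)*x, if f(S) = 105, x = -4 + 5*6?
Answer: 2730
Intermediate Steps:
x = 26 (x = -4 + 30 = 26)
f(107)*x = 105*26 = 2730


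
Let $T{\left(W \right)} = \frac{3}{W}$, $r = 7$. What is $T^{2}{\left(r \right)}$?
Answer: $\frac{9}{49} \approx 0.18367$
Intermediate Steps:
$T^{2}{\left(r \right)} = \left(\frac{3}{7}\right)^{2} = \frac{9}{49}$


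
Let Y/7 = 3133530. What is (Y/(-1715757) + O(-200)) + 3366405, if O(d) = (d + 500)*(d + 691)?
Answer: 2009547338325/571919 ≈ 3.5137e+6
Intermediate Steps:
Y = 21934710 (Y = 7*3133530 = 21934710)
O(d) = (500 + d)*(691 + d)
(Y/(-1715757) + O(-200)) + 3366405 = (21934710/(-1715757) + (345500 + (-200)² + 1191*(-200))) + 3366405 = (21934710*(-1/1715757) + (345500 + 40000 - 238200)) + 3366405 = (-7311570/571919 + 147300) + 3366405 = 84236357130/571919 + 3366405 = 2009547338325/571919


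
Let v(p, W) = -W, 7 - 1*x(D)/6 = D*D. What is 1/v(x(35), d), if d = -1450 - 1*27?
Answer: 1/1477 ≈ 0.00067705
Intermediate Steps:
x(D) = 42 - 6*D² (x(D) = 42 - 6*D*D = 42 - 6*D²)
d = -1477 (d = -1450 - 27 = -1477)
1/v(x(35), d) = 1/(-1*(-1477)) = 1/1477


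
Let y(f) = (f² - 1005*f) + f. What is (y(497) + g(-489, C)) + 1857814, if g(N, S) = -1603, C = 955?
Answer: 1604232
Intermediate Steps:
y(f) = f² - 1004*f
(y(497) + g(-489, C)) + 1857814 = (497*(-1004 + 497) - 1603) + 1857814 = (497*(-507) - 1603) + 1857814 = (-251979 - 1603) + 1857814 = -253582 + 1857814 = 1604232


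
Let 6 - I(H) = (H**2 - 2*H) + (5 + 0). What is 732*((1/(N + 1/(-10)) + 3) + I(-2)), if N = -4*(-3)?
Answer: -341112/119 ≈ -2866.5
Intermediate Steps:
I(H) = 1 - H**2 + 2*H (I(H) = 6 - ((H**2 - 2*H) + (5 + 0)) = 6 - ((H**2 - 2*H) + 5) = 6 - (5 + H**2 - 2*H) = 6 + (-5 - H**2 + 2*H) = 1 - H**2 + 2*H)
N = 12
732*((1/(N + 1/(-10)) + 3) + I(-2)) = 732*((1/(12 + 1/(-10)) + 3) + (1 - 1*(-2)**2 + 2*(-2))) = 732*((1/(12 - 1/10) + 3) + (1 - 1*4 - 4)) = 732*((1/(119/10) + 3) + (1 - 4 - 4)) = 732*((10/119 + 3) - 7) = 732*(367/119 - 7) = 732*(-466/119) = -341112/119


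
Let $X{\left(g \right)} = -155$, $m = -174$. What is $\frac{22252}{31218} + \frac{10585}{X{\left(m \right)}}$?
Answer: $- \frac{32699347}{483879} \approx -67.578$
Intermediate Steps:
$\frac{22252}{31218} + \frac{10585}{X{\left(m \right)}} = \frac{22252}{31218} + \frac{10585}{-155} = 22252 \cdot \frac{1}{31218} + 10585 \left(- \frac{1}{155}\right) = \frac{11126}{15609} - \frac{2117}{31} = - \frac{32699347}{483879}$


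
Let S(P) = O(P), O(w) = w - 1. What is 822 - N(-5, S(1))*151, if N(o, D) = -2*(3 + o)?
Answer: 218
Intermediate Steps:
O(w) = -1 + w
S(P) = -1 + P
N(o, D) = -6 - 2*o
822 - N(-5, S(1))*151 = 822 - (-6 - 2*(-5))*151 = 822 - (-6 + 10)*151 = 822 - 4*151 = 822 - 1*604 = 822 - 604 = 218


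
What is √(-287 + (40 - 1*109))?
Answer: 2*I*√89 ≈ 18.868*I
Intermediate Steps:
√(-287 + (40 - 1*109)) = √(-287 + (40 - 109)) = √(-287 - 69) = √(-356) = 2*I*√89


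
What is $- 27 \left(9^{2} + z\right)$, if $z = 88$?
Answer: $-4563$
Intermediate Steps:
$- 27 \left(9^{2} + z\right) = - 27 \left(9^{2} + 88\right) = - 27 \left(81 + 88\right) = \left(-27\right) 169 = -4563$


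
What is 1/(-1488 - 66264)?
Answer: -1/67752 ≈ -1.4760e-5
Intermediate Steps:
1/(-1488 - 66264) = 1/(-67752) = -1/67752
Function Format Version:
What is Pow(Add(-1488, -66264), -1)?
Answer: Rational(-1, 67752) ≈ -1.4760e-5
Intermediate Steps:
Pow(Add(-1488, -66264), -1) = Pow(-67752, -1) = Rational(-1, 67752)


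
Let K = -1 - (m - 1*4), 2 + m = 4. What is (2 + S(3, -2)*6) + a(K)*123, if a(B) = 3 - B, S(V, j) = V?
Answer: 266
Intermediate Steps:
m = 2 (m = -2 + 4 = 2)
K = 1 (K = -1 - (2 - 1*4) = -1 - (2 - 4) = -1 - 1*(-2) = -1 + 2 = 1)
(2 + S(3, -2)*6) + a(K)*123 = (2 + 3*6) + (3 - 1*1)*123 = (2 + 18) + (3 - 1)*123 = 20 + 2*123 = 20 + 246 = 266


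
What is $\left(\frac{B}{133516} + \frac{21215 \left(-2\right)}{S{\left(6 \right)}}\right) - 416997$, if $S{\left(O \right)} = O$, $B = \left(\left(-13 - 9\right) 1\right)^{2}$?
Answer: $- \frac{42464963711}{100137} \approx -4.2407 \cdot 10^{5}$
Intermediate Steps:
$B = 484$ ($B = \left(\left(-22\right) 1\right)^{2} = \left(-22\right)^{2} = 484$)
$\left(\frac{B}{133516} + \frac{21215 \left(-2\right)}{S{\left(6 \right)}}\right) - 416997 = \left(\frac{484}{133516} + \frac{21215 \left(-2\right)}{6}\right) - 416997 = \left(484 \cdot \frac{1}{133516} - \frac{21215}{3}\right) - 416997 = \left(\frac{121}{33379} - \frac{21215}{3}\right) - 416997 = - \frac{708135122}{100137} - 416997 = - \frac{42464963711}{100137}$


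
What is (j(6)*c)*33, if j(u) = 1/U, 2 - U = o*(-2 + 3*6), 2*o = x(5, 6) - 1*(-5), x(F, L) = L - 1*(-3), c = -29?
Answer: 87/10 ≈ 8.7000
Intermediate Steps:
x(F, L) = 3 + L (x(F, L) = L + 3 = 3 + L)
o = 7 (o = ((3 + 6) - 1*(-5))/2 = (9 + 5)/2 = (1/2)*14 = 7)
U = -110 (U = 2 - 7*(-2 + 3*6) = 2 - 7*(-2 + 18) = 2 - 7*16 = 2 - 1*112 = 2 - 112 = -110)
j(u) = -1/110 (j(u) = 1/(-110) = -1/110)
(j(6)*c)*33 = -1/110*(-29)*33 = (29/110)*33 = 87/10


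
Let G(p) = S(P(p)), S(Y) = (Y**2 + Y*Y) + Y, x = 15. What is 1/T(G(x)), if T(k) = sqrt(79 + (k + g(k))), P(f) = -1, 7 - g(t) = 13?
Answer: sqrt(74)/74 ≈ 0.11625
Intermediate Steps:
g(t) = -6 (g(t) = 7 - 1*13 = 7 - 13 = -6)
S(Y) = Y + 2*Y**2 (S(Y) = (Y**2 + Y**2) + Y = 2*Y**2 + Y = Y + 2*Y**2)
G(p) = 1 (G(p) = -(1 + 2*(-1)) = -(1 - 2) = -1*(-1) = 1)
T(k) = sqrt(73 + k) (T(k) = sqrt(79 + (k - 6)) = sqrt(79 + (-6 + k)) = sqrt(73 + k))
1/T(G(x)) = 1/(sqrt(73 + 1)) = 1/(sqrt(74)) = sqrt(74)/74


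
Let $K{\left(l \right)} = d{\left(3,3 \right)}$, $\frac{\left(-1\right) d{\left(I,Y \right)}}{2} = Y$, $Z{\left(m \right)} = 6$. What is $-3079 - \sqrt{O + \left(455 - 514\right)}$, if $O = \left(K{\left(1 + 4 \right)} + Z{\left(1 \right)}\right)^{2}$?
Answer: $-3079 - i \sqrt{59} \approx -3079.0 - 7.6811 i$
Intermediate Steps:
$d{\left(I,Y \right)} = - 2 Y$
$K{\left(l \right)} = -6$ ($K{\left(l \right)} = \left(-2\right) 3 = -6$)
$O = 0$ ($O = \left(-6 + 6\right)^{2} = 0^{2} = 0$)
$-3079 - \sqrt{O + \left(455 - 514\right)} = -3079 - \sqrt{0 + \left(455 - 514\right)} = -3079 - \sqrt{0 - 59} = -3079 - \sqrt{-59} = -3079 - i \sqrt{59}$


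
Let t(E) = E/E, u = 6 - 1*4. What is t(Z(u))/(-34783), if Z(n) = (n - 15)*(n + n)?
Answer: -1/34783 ≈ -2.8750e-5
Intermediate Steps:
u = 2 (u = 6 - 4 = 2)
Z(n) = 2*n*(-15 + n) (Z(n) = (-15 + n)*(2*n) = 2*n*(-15 + n))
t(E) = 1
t(Z(u))/(-34783) = 1/(-34783) = 1*(-1/34783) = -1/34783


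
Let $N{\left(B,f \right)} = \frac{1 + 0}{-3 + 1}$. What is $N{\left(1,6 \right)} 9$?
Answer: $- \frac{9}{2} \approx -4.5$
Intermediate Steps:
$N{\left(B,f \right)} = - \frac{1}{2}$ ($N{\left(B,f \right)} = 1 \frac{1}{-2} = 1 \left(- \frac{1}{2}\right) = - \frac{1}{2}$)
$N{\left(1,6 \right)} 9 = \left(- \frac{1}{2}\right) 9 = - \frac{9}{2}$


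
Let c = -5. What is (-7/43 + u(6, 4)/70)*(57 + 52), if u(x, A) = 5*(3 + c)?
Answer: -10028/301 ≈ -33.316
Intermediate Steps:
u(x, A) = -10 (u(x, A) = 5*(3 - 5) = 5*(-2) = -10)
(-7/43 + u(6, 4)/70)*(57 + 52) = (-7/43 - 10/70)*(57 + 52) = (-7*1/43 - 10*1/70)*109 = (-7/43 - ⅐)*109 = -92/301*109 = -10028/301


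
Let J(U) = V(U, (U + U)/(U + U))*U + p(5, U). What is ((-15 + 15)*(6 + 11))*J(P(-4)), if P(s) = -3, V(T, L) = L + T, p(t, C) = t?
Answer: 0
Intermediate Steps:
J(U) = 5 + U*(1 + U) (J(U) = ((U + U)/(U + U) + U)*U + 5 = ((2*U)/((2*U)) + U)*U + 5 = ((2*U)*(1/(2*U)) + U)*U + 5 = (1 + U)*U + 5 = U*(1 + U) + 5 = 5 + U*(1 + U))
((-15 + 15)*(6 + 11))*J(P(-4)) = ((-15 + 15)*(6 + 11))*(5 - 3*(1 - 3)) = (0*17)*(5 - 3*(-2)) = 0*(5 + 6) = 0*11 = 0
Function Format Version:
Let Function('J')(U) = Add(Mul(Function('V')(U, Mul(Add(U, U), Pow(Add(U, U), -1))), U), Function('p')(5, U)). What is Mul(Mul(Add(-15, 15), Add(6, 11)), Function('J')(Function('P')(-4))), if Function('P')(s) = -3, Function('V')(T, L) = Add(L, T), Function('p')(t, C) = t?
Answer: 0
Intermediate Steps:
Function('J')(U) = Add(5, Mul(U, Add(1, U))) (Function('J')(U) = Add(Mul(Add(Mul(Add(U, U), Pow(Add(U, U), -1)), U), U), 5) = Add(Mul(Add(Mul(Mul(2, U), Pow(Mul(2, U), -1)), U), U), 5) = Add(Mul(Add(Mul(Mul(2, U), Mul(Rational(1, 2), Pow(U, -1))), U), U), 5) = Add(Mul(Add(1, U), U), 5) = Add(Mul(U, Add(1, U)), 5) = Add(5, Mul(U, Add(1, U))))
Mul(Mul(Add(-15, 15), Add(6, 11)), Function('J')(Function('P')(-4))) = Mul(Mul(Add(-15, 15), Add(6, 11)), Add(5, Mul(-3, Add(1, -3)))) = Mul(Mul(0, 17), Add(5, Mul(-3, -2))) = Mul(0, Add(5, 6)) = Mul(0, 11) = 0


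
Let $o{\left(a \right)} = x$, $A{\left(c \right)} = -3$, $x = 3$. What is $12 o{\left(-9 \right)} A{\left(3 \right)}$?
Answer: $-108$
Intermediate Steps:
$o{\left(a \right)} = 3$
$12 o{\left(-9 \right)} A{\left(3 \right)} = 12 \cdot 3 \left(-3\right) = 36 \left(-3\right) = -108$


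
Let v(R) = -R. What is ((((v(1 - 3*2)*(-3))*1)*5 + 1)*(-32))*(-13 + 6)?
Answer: -16576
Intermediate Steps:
((((v(1 - 3*2)*(-3))*1)*5 + 1)*(-32))*(-13 + 6) = ((((-(1 - 3*2)*(-3))*1)*5 + 1)*(-32))*(-13 + 6) = ((((-(1 - 6)*(-3))*1)*5 + 1)*(-32))*(-7) = ((((-1*(-5)*(-3))*1)*5 + 1)*(-32))*(-7) = ((((5*(-3))*1)*5 + 1)*(-32))*(-7) = ((-15*1*5 + 1)*(-32))*(-7) = ((-15*5 + 1)*(-32))*(-7) = ((-75 + 1)*(-32))*(-7) = -74*(-32)*(-7) = 2368*(-7) = -16576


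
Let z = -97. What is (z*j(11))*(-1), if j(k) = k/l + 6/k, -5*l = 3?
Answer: -56939/33 ≈ -1725.4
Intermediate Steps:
l = -3/5 (l = -1/5*3 = -3/5 ≈ -0.60000)
j(k) = 6/k - 5*k/3 (j(k) = k/(-3/5) + 6/k = k*(-5/3) + 6/k = -5*k/3 + 6/k = 6/k - 5*k/3)
(z*j(11))*(-1) = -97*(6/11 - 5/3*11)*(-1) = -97*(6*(1/11) - 55/3)*(-1) = -97*(6/11 - 55/3)*(-1) = -97*(-587/33)*(-1) = (56939/33)*(-1) = -56939/33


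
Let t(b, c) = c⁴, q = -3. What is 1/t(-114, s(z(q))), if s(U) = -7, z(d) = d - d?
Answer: 1/2401 ≈ 0.00041649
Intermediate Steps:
z(d) = 0
1/t(-114, s(z(q))) = 1/((-7)⁴) = 1/2401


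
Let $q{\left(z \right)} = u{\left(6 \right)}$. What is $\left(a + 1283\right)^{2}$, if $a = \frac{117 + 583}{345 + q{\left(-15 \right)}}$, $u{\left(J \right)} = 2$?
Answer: $\frac{198827701801}{120409} \approx 1.6513 \cdot 10^{6}$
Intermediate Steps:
$q{\left(z \right)} = 2$
$a = \frac{700}{347}$ ($a = \frac{117 + 583}{345 + 2} = \frac{700}{347} \approx 2.0173$)
$\left(a + 1283\right)^{2} = \left(\frac{700}{347} + 1283\right)^{2} = \left(\frac{445901}{347}\right)^{2} = \frac{198827701801}{120409}$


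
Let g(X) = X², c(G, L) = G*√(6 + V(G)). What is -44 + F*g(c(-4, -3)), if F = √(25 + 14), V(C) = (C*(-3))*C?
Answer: -44 - 672*√39 ≈ -4240.6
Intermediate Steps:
V(C) = -3*C² (V(C) = (-3*C)*C = -3*C²)
F = √39 ≈ 6.2450
c(G, L) = G*√(6 - 3*G²)
-44 + F*g(c(-4, -3)) = -44 + √39*(-4*√(6 - 3*(-4)²))² = -44 + √39*(-4*√(6 - 3*16))² = -44 + √39*(-4*√(6 - 48))² = -44 + √39*(-4*I*√42)² = -44 + √39*(-672) = -44 - 672*√39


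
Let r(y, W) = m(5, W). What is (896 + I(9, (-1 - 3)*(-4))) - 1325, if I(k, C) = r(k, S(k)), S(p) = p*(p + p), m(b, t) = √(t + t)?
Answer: -411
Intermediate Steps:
m(b, t) = √2*√t (m(b, t) = √(2*t) = √2*√t)
S(p) = 2*p² (S(p) = p*(2*p) = 2*p²)
r(y, W) = √2*√W
I(k, C) = 2*√(k²) (I(k, C) = √2*√(2*k²) = √2*(√2*√(k²)) = 2*√(k²))
(896 + I(9, (-1 - 3)*(-4))) - 1325 = (896 + 2*√(9²)) - 1325 = (896 + 2*√81) - 1325 = (896 + 2*9) - 1325 = (896 + 18) - 1325 = 914 - 1325 = -411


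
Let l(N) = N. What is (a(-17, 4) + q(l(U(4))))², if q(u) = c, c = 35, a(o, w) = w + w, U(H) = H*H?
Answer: 1849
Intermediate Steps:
U(H) = H²
a(o, w) = 2*w
q(u) = 35
(a(-17, 4) + q(l(U(4))))² = (2*4 + 35)² = (8 + 35)² = 43² = 1849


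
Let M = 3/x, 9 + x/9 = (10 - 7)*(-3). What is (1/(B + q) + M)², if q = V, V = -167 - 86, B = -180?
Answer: 237169/546717924 ≈ 0.00043380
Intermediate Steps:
x = -162 (x = -81 + 9*((10 - 7)*(-3)) = -81 + 9*(3*(-3)) = -81 + 9*(-9) = -81 - 81 = -162)
V = -253
q = -253
M = -1/54 (M = 3/(-162) = 3*(-1/162) = -1/54 ≈ -0.018519)
(1/(B + q) + M)² = (1/(-180 - 253) - 1/54)² = (1/(-433) - 1/54)² = (-1/433 - 1/54)² = (-487/23382)² = 237169/546717924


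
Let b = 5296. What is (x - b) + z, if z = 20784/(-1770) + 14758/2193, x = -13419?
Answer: -12110631467/646935 ≈ -18720.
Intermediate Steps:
z = -3242942/646935 (z = 20784*(-1/1770) + 14758*(1/2193) = -3464/295 + 14758/2193 = -3242942/646935 ≈ -5.0128)
(x - b) + z = (-13419 - 1*5296) - 3242942/646935 = (-13419 - 5296) - 3242942/646935 = -18715 - 3242942/646935 = -12110631467/646935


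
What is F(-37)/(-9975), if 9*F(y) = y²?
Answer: -1369/89775 ≈ -0.015249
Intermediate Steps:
F(y) = y²/9
F(-37)/(-9975) = ((⅑)*(-37)²)/(-9975) = ((⅑)*1369)*(-1/9975) = (1369/9)*(-1/9975) = -1369/89775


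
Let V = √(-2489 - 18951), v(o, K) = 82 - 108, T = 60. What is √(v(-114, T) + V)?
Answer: √(-26 + 8*I*√335) ≈ 7.8331 + 9.3465*I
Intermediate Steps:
v(o, K) = -26
V = 8*I*√335 (V = √(-21440) = 8*I*√335 ≈ 146.42*I)
√(v(-114, T) + V) = √(-26 + 8*I*√335)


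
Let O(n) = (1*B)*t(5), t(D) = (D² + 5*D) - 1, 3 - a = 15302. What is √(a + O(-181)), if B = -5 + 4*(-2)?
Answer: 8*I*√249 ≈ 126.24*I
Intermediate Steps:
a = -15299 (a = 3 - 1*15302 = 3 - 15302 = -15299)
t(D) = -1 + D² + 5*D
B = -13 (B = -5 - 8 = -13)
O(n) = -637 (O(n) = (1*(-13))*(-1 + 5² + 5*5) = -13*(-1 + 25 + 25) = -13*49 = -637)
√(a + O(-181)) = √(-15299 - 637) = √(-15936) = 8*I*√249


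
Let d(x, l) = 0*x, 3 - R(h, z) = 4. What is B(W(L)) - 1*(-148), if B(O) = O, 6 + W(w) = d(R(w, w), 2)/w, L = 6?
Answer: 142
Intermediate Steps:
R(h, z) = -1 (R(h, z) = 3 - 1*4 = 3 - 4 = -1)
d(x, l) = 0
W(w) = -6 (W(w) = -6 + 0/w = -6 + 0 = -6)
B(W(L)) - 1*(-148) = -6 - 1*(-148) = -6 + 148 = 142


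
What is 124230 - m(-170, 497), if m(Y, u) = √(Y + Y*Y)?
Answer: 124230 - 13*√170 ≈ 1.2406e+5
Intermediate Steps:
m(Y, u) = √(Y + Y²)
124230 - m(-170, 497) = 124230 - √(-170*(1 - 170)) = 124230 - √(-170*(-169)) = 124230 - √28730 = 124230 - 13*√170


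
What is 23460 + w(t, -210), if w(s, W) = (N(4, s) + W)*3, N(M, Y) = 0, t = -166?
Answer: 22830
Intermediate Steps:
w(s, W) = 3*W (w(s, W) = (0 + W)*3 = W*3 = 3*W)
23460 + w(t, -210) = 23460 + 3*(-210) = 23460 - 630 = 22830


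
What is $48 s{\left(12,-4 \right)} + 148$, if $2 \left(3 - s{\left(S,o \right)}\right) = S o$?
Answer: $1444$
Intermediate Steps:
$s{\left(S,o \right)} = 3 - \frac{S o}{2}$
$48 s{\left(12,-4 \right)} + 148 = 48 \left(3 - 6 \left(-4\right)\right) + 148 = 48 \left(3 + 24\right) + 148 = 48 \cdot 27 + 148 = 1296 + 148 = 1444$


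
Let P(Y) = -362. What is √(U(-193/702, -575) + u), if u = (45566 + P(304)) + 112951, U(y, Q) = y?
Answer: √8659920126/234 ≈ 397.69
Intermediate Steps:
u = 158155 (u = (45566 - 362) + 112951 = 45204 + 112951 = 158155)
√(U(-193/702, -575) + u) = √(-193/702 + 158155) = √(111024617/702) = √8659920126/234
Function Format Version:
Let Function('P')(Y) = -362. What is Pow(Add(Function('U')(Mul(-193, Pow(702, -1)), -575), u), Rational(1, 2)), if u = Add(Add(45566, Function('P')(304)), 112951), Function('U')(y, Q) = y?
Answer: Mul(Rational(1, 234), Pow(8659920126, Rational(1, 2))) ≈ 397.69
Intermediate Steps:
u = 158155 (u = Add(Add(45566, -362), 112951) = Add(45204, 112951) = 158155)
Pow(Add(Function('U')(Mul(-193, Pow(702, -1)), -575), u), Rational(1, 2)) = Pow(Add(Mul(-193, Pow(702, -1)), 158155), Rational(1, 2)) = Pow(Add(Mul(-193, Rational(1, 702)), 158155), Rational(1, 2)) = Pow(Add(Rational(-193, 702), 158155), Rational(1, 2)) = Pow(Rational(111024617, 702), Rational(1, 2)) = Mul(Rational(1, 234), Pow(8659920126, Rational(1, 2)))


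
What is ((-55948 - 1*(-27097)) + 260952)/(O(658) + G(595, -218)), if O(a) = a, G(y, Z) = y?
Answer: 232101/1253 ≈ 185.24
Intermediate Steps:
((-55948 - 1*(-27097)) + 260952)/(O(658) + G(595, -218)) = ((-55948 - 1*(-27097)) + 260952)/(658 + 595) = ((-55948 + 27097) + 260952)/1253 = (-28851 + 260952)*(1/1253) = 232101*(1/1253) = 232101/1253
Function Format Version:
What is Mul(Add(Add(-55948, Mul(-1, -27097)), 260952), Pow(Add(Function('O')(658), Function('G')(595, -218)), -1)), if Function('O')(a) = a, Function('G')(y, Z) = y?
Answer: Rational(232101, 1253) ≈ 185.24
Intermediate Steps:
Mul(Add(Add(-55948, Mul(-1, -27097)), 260952), Pow(Add(Function('O')(658), Function('G')(595, -218)), -1)) = Mul(Add(Add(-55948, Mul(-1, -27097)), 260952), Pow(Add(658, 595), -1)) = Mul(Add(Add(-55948, 27097), 260952), Pow(1253, -1)) = Mul(Add(-28851, 260952), Rational(1, 1253)) = Mul(232101, Rational(1, 1253)) = Rational(232101, 1253)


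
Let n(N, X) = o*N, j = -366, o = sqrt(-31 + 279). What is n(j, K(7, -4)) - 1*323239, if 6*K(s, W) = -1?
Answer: -323239 - 732*sqrt(62) ≈ -3.2900e+5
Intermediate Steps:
K(s, W) = -1/6 (K(s, W) = (1/6)*(-1) = -1/6)
o = 2*sqrt(62) (o = sqrt(248) = 2*sqrt(62) ≈ 15.748)
n(N, X) = 2*N*sqrt(62) (n(N, X) = (2*sqrt(62))*N = 2*N*sqrt(62))
n(j, K(7, -4)) - 1*323239 = 2*(-366)*sqrt(62) - 1*323239 = -732*sqrt(62) - 323239 = -323239 - 732*sqrt(62)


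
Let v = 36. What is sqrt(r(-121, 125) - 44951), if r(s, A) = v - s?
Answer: I*sqrt(44794) ≈ 211.65*I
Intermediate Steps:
r(s, A) = 36 - s
sqrt(r(-121, 125) - 44951) = sqrt((36 - 1*(-121)) - 44951) = sqrt((36 + 121) - 44951) = sqrt(157 - 44951) = sqrt(-44794) = I*sqrt(44794)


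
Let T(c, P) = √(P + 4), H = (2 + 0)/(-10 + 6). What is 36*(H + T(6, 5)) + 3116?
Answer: 3206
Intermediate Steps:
H = -½ (H = 2/(-4) = 2*(-¼) = -½ ≈ -0.50000)
T(c, P) = √(4 + P)
36*(H + T(6, 5)) + 3116 = 36*(-½ + √(4 + 5)) + 3116 = 36*(-½ + √9) + 3116 = 36*(-½ + 3) + 3116 = 36*(5/2) + 3116 = 90 + 3116 = 3206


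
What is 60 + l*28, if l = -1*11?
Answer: -248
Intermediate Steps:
l = -11
60 + l*28 = 60 - 11*28 = 60 - 308 = -248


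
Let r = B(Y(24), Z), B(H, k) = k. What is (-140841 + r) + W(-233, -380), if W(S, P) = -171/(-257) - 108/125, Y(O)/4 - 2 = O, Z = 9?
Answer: -4524234381/32125 ≈ -1.4083e+5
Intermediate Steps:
Y(O) = 8 + 4*O
W(S, P) = -6381/32125 (W(S, P) = -171*(-1/257) - 108*1/125 = 171/257 - 108/125 = -6381/32125)
r = 9
(-140841 + r) + W(-233, -380) = (-140841 + 9) - 6381/32125 = -140832 - 6381/32125 = -4524234381/32125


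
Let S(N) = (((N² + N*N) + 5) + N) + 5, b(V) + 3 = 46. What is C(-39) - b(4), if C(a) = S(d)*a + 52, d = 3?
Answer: -1200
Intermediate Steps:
b(V) = 43 (b(V) = -3 + 46 = 43)
S(N) = 10 + N + 2*N² (S(N) = (((N² + N²) + 5) + N) + 5 = ((2*N² + 5) + N) + 5 = ((5 + 2*N²) + N) + 5 = (5 + N + 2*N²) + 5 = 10 + N + 2*N²)
C(a) = 52 + 31*a (C(a) = (10 + 3 + 2*3²)*a + 52 = (10 + 3 + 2*9)*a + 52 = (10 + 3 + 18)*a + 52 = 31*a + 52 = 52 + 31*a)
C(-39) - b(4) = (52 + 31*(-39)) - 1*43 = (52 - 1209) - 43 = -1157 - 43 = -1200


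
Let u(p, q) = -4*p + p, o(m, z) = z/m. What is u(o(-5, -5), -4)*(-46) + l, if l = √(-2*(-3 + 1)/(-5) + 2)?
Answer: 138 + √30/5 ≈ 139.10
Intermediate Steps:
l = √30/5 (l = √(-2*(-2)*(-⅕) + 2) = √(4*(-⅕) + 2) = √(-⅘ + 2) = √(6/5) = √30/5 ≈ 1.0954)
u(p, q) = -3*p
u(o(-5, -5), -4)*(-46) + l = -(-15)/(-5)*(-46) + √30/5 = -(-15)*(-1)/5*(-46) + √30/5 = -3*1*(-46) + √30/5 = -3*(-46) + √30/5 = 138 + √30/5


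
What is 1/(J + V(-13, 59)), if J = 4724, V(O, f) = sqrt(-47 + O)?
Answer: 1181/5579059 - I*sqrt(15)/11158118 ≈ 0.00021168 - 3.471e-7*I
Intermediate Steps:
1/(J + V(-13, 59)) = 1/(4724 + sqrt(-47 - 13)) = 1/(4724 + sqrt(-60)) = 1/(4724 + 2*I*sqrt(15))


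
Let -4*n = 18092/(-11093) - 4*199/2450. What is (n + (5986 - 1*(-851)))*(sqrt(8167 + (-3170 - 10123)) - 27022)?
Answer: -2510725476386877/13588925 + 185828249307*I*sqrt(5126)/27177850 ≈ -1.8476e+8 + 4.8954e+5*I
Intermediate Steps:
n = 13288857/27177850 (n = -(18092/(-11093) - 4*199/2450)/4 = -(18092*(-1/11093) - 796*1/2450)/4 = -(-18092/11093 - 398/1225)/4 = -1/4*(-26577714/13588925) = 13288857/27177850 ≈ 0.48896)
(n + (5986 - 1*(-851)))*(sqrt(8167 + (-3170 - 10123)) - 27022) = (13288857/27177850 + (5986 - 1*(-851)))*(sqrt(8167 + (-3170 - 10123)) - 27022) = (13288857/27177850 + (5986 + 851))*(sqrt(8167 - 13293) - 27022) = (13288857/27177850 + 6837)*(sqrt(-5126) - 27022) = 185828249307*(I*sqrt(5126) - 27022)/27177850 = 185828249307*(-27022 + I*sqrt(5126))/27177850 = -2510725476386877/13588925 + 185828249307*I*sqrt(5126)/27177850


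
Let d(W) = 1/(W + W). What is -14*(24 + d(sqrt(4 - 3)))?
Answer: -343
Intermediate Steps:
d(W) = 1/(2*W)
-14*(24 + d(sqrt(4 - 3))) = -14*(24 + 1/(2*(sqrt(4 - 3)))) = -14*(24 + 1/(2*(sqrt(1)))) = -14*(24 + (1/2)/1) = -14*(24 + (1/2)*1) = -14*(24 + 1/2) = -14*49/2 = -343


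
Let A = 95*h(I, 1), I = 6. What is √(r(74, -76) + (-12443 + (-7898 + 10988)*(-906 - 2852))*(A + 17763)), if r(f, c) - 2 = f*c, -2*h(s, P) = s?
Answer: 8*I*√3174622899 ≈ 4.5075e+5*I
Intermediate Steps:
h(s, P) = -s/2
r(f, c) = 2 + c*f (r(f, c) = 2 + f*c = 2 + c*f)
A = -285 (A = 95*(-½*6) = 95*(-3) = -285)
√(r(74, -76) + (-12443 + (-7898 + 10988)*(-906 - 2852))*(A + 17763)) = √((2 - 76*74) + (-12443 + (-7898 + 10988)*(-906 - 2852))*(-285 + 17763)) = √((2 - 5624) + (-12443 + 3090*(-3758))*17478) = √(-5622 + (-12443 - 11612220)*17478) = √(-5622 - 11624663*17478) = √(-5622 - 203175859914) = √(-203175865536) = 8*I*√3174622899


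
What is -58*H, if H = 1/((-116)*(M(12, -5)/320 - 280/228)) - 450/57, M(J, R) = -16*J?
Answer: 9059985/19798 ≈ 457.62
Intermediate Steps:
H = -9059985/1148284 (H = 1/((-116)*(-16*12/320 - 280/228)) - 450/57 = -1/(116*(-192*1/320 - 280*1/228)) - 450*1/57 = -1/(116*(-⅗ - 70/57)) - 150/19 = -1/(116*(-521/285)) - 150/19 = -1/116*(-285/521) - 150/19 = 285/60436 - 150/19 = -9059985/1148284 ≈ -7.8900)
-58*H = -58*(-9059985/1148284) = 9059985/19798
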